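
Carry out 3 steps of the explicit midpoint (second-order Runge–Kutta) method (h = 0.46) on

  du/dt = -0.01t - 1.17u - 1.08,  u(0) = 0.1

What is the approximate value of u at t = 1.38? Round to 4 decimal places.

-0.7008

Midpoint: k1 = f(t_n, u_n); k2 = f(t_n + h/2, u_n + (h/2)·k1); u_{n+1} = u_n + h·k2.
t=0.000000, u=0.100000:
  k1 = f(0.000000, 0.100000) = -1.197000
  k2 = f(0.230000, -0.175310) = -0.877187
  u ← 0.100000 + 0.46·(-0.877187) = -0.303506
t=0.460000, u=-0.303506:
  k1 = f(0.460000, -0.303506) = -0.729498
  k2 = f(0.690000, -0.471291) = -0.535490
  u ← -0.303506 + 0.46·(-0.535490) = -0.549832
t=0.920000, u=-0.549832:
  k1 = f(0.920000, -0.549832) = -0.445897
  k2 = f(1.150000, -0.652388) = -0.328206
  u ← -0.549832 + 0.46·(-0.328206) = -0.700806
u(1.38) ≈ -0.7008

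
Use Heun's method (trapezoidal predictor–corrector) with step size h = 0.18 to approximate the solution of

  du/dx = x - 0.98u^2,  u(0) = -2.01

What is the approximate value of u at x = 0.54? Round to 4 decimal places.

-18.9940

Heun: k1 = f(x_n, u_n); k2 = f(x_n + h, u_n + h·k1); u_{n+1} = u_n + (h/2)·(k1 + k2).
x=0.000000, u=-2.010000:
  k1 = f(0.000000, -2.010000) = -3.959298
  k2 = f(0.180000, -2.722674) = -7.084693
  u ← -2.010000 + (0.18/2)·(-3.959298 + (-7.084693)) = -3.003959
x=0.180000, u=-3.003959:
  k1 = f(0.180000, -3.003959) = -8.663295
  k2 = f(0.360000, -4.563352) = -20.047701
  u ← -3.003959 + (0.18/2)·(-8.663295 + (-20.047701)) = -5.587949
x=0.360000, u=-5.587949:
  k1 = f(0.360000, -5.587949) = -30.240668
  k2 = f(0.540000, -11.031269) = -118.715120
  u ← -5.587949 + (0.18/2)·(-30.240668 + (-118.715120)) = -18.993970
u(0.54) ≈ -18.9940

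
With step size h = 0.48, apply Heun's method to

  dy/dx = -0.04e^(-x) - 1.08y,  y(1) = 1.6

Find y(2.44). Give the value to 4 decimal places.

0.3695

Heun: k1 = f(x_n, y_n); k2 = f(x_n + h, y_n + h·k1); y_{n+1} = y_n + (h/2)·(k1 + k2).
x=1.000000, y=1.600000:
  k1 = f(1.000000, 1.600000) = -1.742715
  k2 = f(1.480000, 0.763497) = -0.833682
  y ← 1.600000 + (0.48/2)·(-1.742715 + (-0.833682)) = 0.981665
x=1.480000, y=0.981665:
  k1 = f(1.480000, 0.981665) = -1.069303
  k2 = f(1.960000, 0.468399) = -0.511505
  y ← 0.981665 + (0.48/2)·(-1.069303 + (-0.511505)) = 0.602271
x=1.960000, y=0.602271:
  k1 = f(1.960000, 0.602271) = -0.656087
  k2 = f(2.440000, 0.287349) = -0.313823
  y ← 0.602271 + (0.48/2)·(-0.656087 + (-0.313823)) = 0.369492
y(2.44) ≈ 0.3695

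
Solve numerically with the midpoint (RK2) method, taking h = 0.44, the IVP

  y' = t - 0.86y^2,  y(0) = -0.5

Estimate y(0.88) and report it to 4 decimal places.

-0.3098

Midpoint: k1 = f(t_n, y_n); k2 = f(t_n + h/2, y_n + (h/2)·k1); y_{n+1} = y_n + h·k2.
t=0.000000, y=-0.500000:
  k1 = f(0.000000, -0.500000) = -0.215000
  k2 = f(0.220000, -0.547300) = -0.037602
  y ← -0.500000 + 0.44·(-0.037602) = -0.516545
t=0.440000, y=-0.516545:
  k1 = f(0.440000, -0.516545) = 0.210536
  k2 = f(0.660000, -0.470227) = 0.469842
  y ← -0.516545 + 0.44·0.469842 = -0.309814
y(0.88) ≈ -0.3098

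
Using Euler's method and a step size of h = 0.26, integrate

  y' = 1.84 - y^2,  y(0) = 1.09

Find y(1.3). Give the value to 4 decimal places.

Euler: y_{n+1} = y_n + h·f(x_n, y_n).
x=0.000000, y=1.090000: f=0.651900 → y ← 1.090000 + 0.26·0.651900 = 1.259494
x=0.260000, y=1.259494: f=0.253675 → y ← 1.259494 + 0.26·0.253675 = 1.325449
x=0.520000, y=1.325449: f=0.083184 → y ← 1.325449 + 0.26·0.083184 = 1.347077
x=0.780000, y=1.347077: f=0.025383 → y ← 1.347077 + 0.26·0.025383 = 1.353677
x=1.040000, y=1.353677: f=0.007559 → y ← 1.353677 + 0.26·0.007559 = 1.355642
y(1.3) ≈ 1.3556

1.3556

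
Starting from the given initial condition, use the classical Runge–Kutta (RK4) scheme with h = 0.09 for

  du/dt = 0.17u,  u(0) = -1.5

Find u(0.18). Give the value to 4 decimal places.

RK4: k1 = f(t_n, u_n); k2 = f(t_n + h/2, u_n + (h/2)·k1); k3 = f(t_n + h/2, u_n + (h/2)·k2); k4 = f(t_n + h, u_n + h·k3); u_{n+1} = u_n + (h/6)·(k1 + 2k2 + 2k3 + k4).
t=0.000000, u=-1.500000:
  k1 = f(0.000000, -1.500000) = -0.255000
  k2 = f(0.045000, -1.511475) = -0.256951
  k3 = f(0.045000, -1.511563) = -0.256966
  k4 = f(0.090000, -1.523127) = -0.258932
  u ← -1.500000 + (0.09/6)·(k1 + 2k2 + 2k3 + k4) = -1.523126
t=0.090000, u=-1.523126:
  k1 = f(0.090000, -1.523126) = -0.258931
  k2 = f(0.135000, -1.534778) = -0.260912
  k3 = f(0.135000, -1.534868) = -0.260927
  k4 = f(0.180000, -1.546610) = -0.262924
  u ← -1.523126 + (0.09/6)·(k1 + 2k2 + 2k3 + k4) = -1.546609
u(0.18) ≈ -1.5466

-1.5466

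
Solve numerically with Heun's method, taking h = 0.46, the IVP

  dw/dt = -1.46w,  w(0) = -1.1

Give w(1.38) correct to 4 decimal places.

Heun: k1 = f(t_n, w_n); k2 = f(t_n + h, w_n + h·k1); w_{n+1} = w_n + (h/2)·(k1 + k2).
t=0.000000, w=-1.100000:
  k1 = f(0.000000, -1.100000) = 1.606000
  k2 = f(0.460000, -0.361240) = 0.527410
  w ← -1.100000 + (0.46/2)·(1.606000 + 0.527410) = -0.609316
t=0.460000, w=-0.609316:
  k1 = f(0.460000, -0.609316) = 0.889601
  k2 = f(0.920000, -0.200099) = 0.292145
  w ← -0.609316 + (0.46/2)·(0.889601 + 0.292145) = -0.337514
t=0.920000, w=-0.337514:
  k1 = f(0.920000, -0.337514) = 0.492771
  k2 = f(1.380000, -0.110840) = 0.161826
  w ← -0.337514 + (0.46/2)·(0.492771 + 0.161826) = -0.186957
w(1.38) ≈ -0.1870

-0.1870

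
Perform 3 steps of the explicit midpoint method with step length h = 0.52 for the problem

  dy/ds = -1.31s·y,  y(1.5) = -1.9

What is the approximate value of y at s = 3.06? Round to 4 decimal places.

Midpoint: k1 = f(s_n, y_n); k2 = f(s_n + h/2, y_n + (h/2)·k1); y_{n+1} = y_n + h·k2.
s=1.500000, y=-1.900000:
  k1 = f(1.500000, -1.900000) = 3.733500
  k2 = f(1.760000, -0.929290) = 2.142571
  y ← -1.900000 + 0.52·2.142571 = -0.785863
s=2.020000, y=-0.785863:
  k1 = f(2.020000, -0.785863) = 2.079551
  k2 = f(2.280000, -0.245180) = 0.732303
  y ← -0.785863 + 0.52·0.732303 = -0.405065
s=2.540000, y=-0.405065:
  k1 = f(2.540000, -0.405065) = 1.347815
  k2 = f(2.800000, -0.054634) = 0.200396
  y ← -0.405065 + 0.52·0.200396 = -0.300859
y(3.06) ≈ -0.3009

-0.3009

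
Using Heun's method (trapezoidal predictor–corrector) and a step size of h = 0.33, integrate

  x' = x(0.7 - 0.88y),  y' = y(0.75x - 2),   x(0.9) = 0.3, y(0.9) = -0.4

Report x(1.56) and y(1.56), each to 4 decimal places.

0.5390, -0.1428

Heun on (x,y): k1 = f(s_n, state_n); k2 = f(s_n + h, state_n + h·k1); state_{n+1} = state_n + (h/2)·(k1 + k2).
0.900000: (0.300000, -0.400000)
  k1 = (0.315600, 0.710000)
  predictor → (0.404148, -0.165700)
  k2 = (0.341835, 0.281175)
  → (0.408477, -0.236456)
1.230000: (0.408477, -0.236456)
  k1 = (0.370930, 0.400472)
  predictor → (0.530884, -0.104300)
  k2 = (0.420345, 0.167072)
  → (0.539037, -0.142811)
(x(1.56), y(1.56)) ≈ (0.5390, -0.1428)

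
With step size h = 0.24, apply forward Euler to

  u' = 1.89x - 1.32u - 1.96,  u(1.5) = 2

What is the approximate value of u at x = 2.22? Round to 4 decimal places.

1.3814

Euler: u_{n+1} = u_n + h·f(x_n, u_n).
x=1.500000, u=2.000000: f=-1.765000 → u ← 2.000000 + 0.24·(-1.765000) = 1.576400
x=1.740000, u=1.576400: f=-0.752248 → u ← 1.576400 + 0.24·(-0.752248) = 1.395860
x=1.980000, u=1.395860: f=-0.060336 → u ← 1.395860 + 0.24·(-0.060336) = 1.381380
u(2.22) ≈ 1.3814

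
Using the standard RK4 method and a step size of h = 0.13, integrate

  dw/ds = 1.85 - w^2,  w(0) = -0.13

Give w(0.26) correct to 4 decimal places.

0.3430

RK4: k1 = f(s_n, w_n); k2 = f(s_n + h/2, w_n + (h/2)·k1); k3 = f(s_n + h/2, w_n + (h/2)·k2); k4 = f(s_n + h, w_n + h·k3); w_{n+1} = w_n + (h/6)·(k1 + 2k2 + 2k3 + k4).
s=0.000000, w=-0.130000:
  k1 = f(0.000000, -0.130000) = 1.833100
  k2 = f(0.065000, -0.010848) = 1.849882
  k3 = f(0.065000, -0.009758) = 1.849905
  k4 = f(0.130000, 0.110488) = 1.837792
  w ← -0.130000 + (0.13/6)·(k1 + 2k2 + 2k3 + k4) = 0.109860
s=0.130000, w=0.109860:
  k1 = f(0.130000, 0.109860) = 1.837931
  k2 = f(0.195000, 0.229326) = 1.797410
  k3 = f(0.195000, 0.226692) = 1.798611
  k4 = f(0.260000, 0.343680) = 1.731884
  w ← 0.109860 + (0.13/6)·(k1 + 2k2 + 2k3 + k4) = 0.343034
w(0.26) ≈ 0.3430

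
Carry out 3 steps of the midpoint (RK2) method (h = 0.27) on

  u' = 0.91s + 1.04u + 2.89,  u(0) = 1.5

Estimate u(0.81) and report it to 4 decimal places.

Midpoint: k1 = f(s_n, u_n); k2 = f(s_n + h/2, u_n + (h/2)·k1); u_{n+1} = u_n + h·k2.
s=0.000000, u=1.500000:
  k1 = f(0.000000, 1.500000) = 4.450000
  k2 = f(0.135000, 2.100750) = 5.197630
  u ← 1.500000 + 0.27·5.197630 = 2.903360
s=0.270000, u=2.903360:
  k1 = f(0.270000, 2.903360) = 6.155195
  k2 = f(0.405000, 3.734311) = 7.142234
  u ← 2.903360 + 0.27·7.142234 = 4.831763
s=0.540000, u=4.831763:
  k1 = f(0.540000, 4.831763) = 8.406434
  k2 = f(0.675000, 5.966632) = 9.709547
  u ← 4.831763 + 0.27·9.709547 = 7.453341
u(0.81) ≈ 7.4533

7.4533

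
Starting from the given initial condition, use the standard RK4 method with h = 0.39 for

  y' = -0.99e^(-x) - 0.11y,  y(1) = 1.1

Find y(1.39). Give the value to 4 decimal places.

0.9388

RK4: k1 = f(x_n, y_n); k2 = f(x_n + h/2, y_n + (h/2)·k1); k3 = f(x_n + h/2, y_n + (h/2)·k2); k4 = f(x_n + h, y_n + h·k3); y_{n+1} = y_n + (h/6)·(k1 + 2k2 + 2k3 + k4).
x=1.000000, y=1.100000:
  k1 = f(1.000000, 1.100000) = -0.485201
  k2 = f(1.195000, 1.005386) = -0.410269
  k3 = f(1.195000, 1.019997) = -0.411877
  k4 = f(1.390000, 0.939368) = -0.349915
  y ← 1.100000 + (0.39/6)·(k1 + 2k2 + 2k3 + k4) = 0.938839
y(1.39) ≈ 0.9388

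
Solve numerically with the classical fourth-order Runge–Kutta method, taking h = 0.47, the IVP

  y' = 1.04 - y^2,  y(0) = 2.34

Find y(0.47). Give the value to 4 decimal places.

1.3595

RK4: k1 = f(t_n, y_n); k2 = f(t_n + h/2, y_n + (h/2)·k1); k3 = f(t_n + h/2, y_n + (h/2)·k2); k4 = f(t_n + h, y_n + h·k3); y_{n+1} = y_n + (h/6)·(k1 + 2k2 + 2k3 + k4).
t=0.000000, y=2.340000:
  k1 = f(0.000000, 2.340000) = -4.435600
  k2 = f(0.235000, 1.297634) = -0.643854
  k3 = f(0.235000, 2.188694) = -3.750383
  k4 = f(0.470000, 0.577320) = 0.706702
  y ← 2.340000 + (0.47/6)·(k1 + 2k2 + 2k3 + k4) = 1.359473
y(0.47) ≈ 1.3595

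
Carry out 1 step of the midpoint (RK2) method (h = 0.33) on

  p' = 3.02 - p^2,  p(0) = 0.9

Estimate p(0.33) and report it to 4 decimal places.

1.3688

Midpoint: k1 = f(s_n, p_n); k2 = f(s_n + h/2, p_n + (h/2)·k1); p_{n+1} = p_n + h·k2.
s=0.000000, p=0.900000:
  k1 = f(0.000000, 0.900000) = 2.210000
  k2 = f(0.165000, 1.264650) = 1.420660
  p ← 0.900000 + 0.33·1.420660 = 1.368818
p(0.33) ≈ 1.3688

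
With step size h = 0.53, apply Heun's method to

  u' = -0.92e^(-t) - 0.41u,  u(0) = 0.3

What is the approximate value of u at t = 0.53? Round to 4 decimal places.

-0.0924

Heun: k1 = f(t_n, u_n); k2 = f(t_n + h, u_n + h·k1); u_{n+1} = u_n + (h/2)·(k1 + k2).
t=0.000000, u=0.300000:
  k1 = f(0.000000, 0.300000) = -1.043000
  k2 = f(0.530000, -0.252790) = -0.437873
  u ← 0.300000 + (0.53/2)·(-1.043000 + (-0.437873)) = -0.092431
u(0.53) ≈ -0.0924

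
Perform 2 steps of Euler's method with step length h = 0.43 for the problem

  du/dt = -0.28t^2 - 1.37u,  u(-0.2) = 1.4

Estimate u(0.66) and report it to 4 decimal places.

0.2280

Euler: u_{n+1} = u_n + h·f(t_n, u_n).
t=-0.200000, u=1.400000: f=-1.929200 → u ← 1.400000 + 0.43·(-1.929200) = 0.570444
t=0.230000, u=0.570444: f=-0.796320 → u ← 0.570444 + 0.43·(-0.796320) = 0.228026
u(0.66) ≈ 0.2280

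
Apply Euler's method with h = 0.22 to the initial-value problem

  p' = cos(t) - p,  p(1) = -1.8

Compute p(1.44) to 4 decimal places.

Euler: p_{n+1} = p_n + h·f(t_n, p_n).
t=1.000000, p=-1.800000: f=2.340302 → p ← -1.800000 + 0.22·2.340302 = -1.285133
t=1.220000, p=-1.285133: f=1.628779 → p ← -1.285133 + 0.22·1.628779 = -0.926802
p(1.44) ≈ -0.9268

-0.9268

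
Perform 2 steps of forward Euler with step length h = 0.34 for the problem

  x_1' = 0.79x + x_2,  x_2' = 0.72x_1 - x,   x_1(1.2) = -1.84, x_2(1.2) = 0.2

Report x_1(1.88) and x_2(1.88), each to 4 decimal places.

Euler on (x_1,x_2): x_1_{n+1} = x_1_n + h·x_1', x_2_{n+1} = x_2_n + h·x_2'.
1.200000: (-1.840000, 0.200000); f=(1.148000, -2.524800) → (-1.449680, -0.658432)
1.540000: (-1.449680, -0.658432); f=(0.558168, -2.583770) → (-1.259903, -1.536914)
(x_1(1.88), x_2(1.88)) ≈ (-1.2599, -1.5369)

-1.2599, -1.5369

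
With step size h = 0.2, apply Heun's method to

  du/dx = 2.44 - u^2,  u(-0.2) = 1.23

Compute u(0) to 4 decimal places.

1.3664

Heun: k1 = f(x_n, u_n); k2 = f(x_n + h, u_n + h·k1); u_{n+1} = u_n + (h/2)·(k1 + k2).
x=-0.200000, u=1.230000:
  k1 = f(-0.200000, 1.230000) = 0.927100
  k2 = f(0.000000, 1.415420) = 0.436586
  u ← 1.230000 + (0.2/2)·(0.927100 + 0.436586) = 1.366369
u(0) ≈ 1.3664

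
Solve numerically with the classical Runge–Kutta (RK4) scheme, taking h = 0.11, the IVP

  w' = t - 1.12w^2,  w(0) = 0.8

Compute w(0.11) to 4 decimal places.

RK4: k1 = f(t_n, w_n); k2 = f(t_n + h/2, w_n + (h/2)·k1); k3 = f(t_n + h/2, w_n + (h/2)·k2); k4 = f(t_n + h, w_n + h·k3); w_{n+1} = w_n + (h/6)·(k1 + 2k2 + 2k3 + k4).
t=0.000000, w=0.800000:
  k1 = f(0.000000, 0.800000) = -0.716800
  k2 = f(0.055000, 0.760576) = -0.592893
  k3 = f(0.055000, 0.767391) = -0.604555
  k4 = f(0.110000, 0.733499) = -0.492583
  w ← 0.800000 + (0.11/6)·(k1 + 2k2 + 2k3 + k4) = 0.733922
w(0.11) ≈ 0.7339

0.7339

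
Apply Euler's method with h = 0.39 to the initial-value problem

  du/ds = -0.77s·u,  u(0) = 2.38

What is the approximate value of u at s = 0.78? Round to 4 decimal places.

Euler: u_{n+1} = u_n + h·f(s_n, u_n).
s=0.000000, u=2.380000: f=0.000000 → u ← 2.380000 + 0.39·0.000000 = 2.380000
s=0.390000, u=2.380000: f=-0.714714 → u ← 2.380000 + 0.39·(-0.714714) = 2.101262
u(0.78) ≈ 2.1013

2.1013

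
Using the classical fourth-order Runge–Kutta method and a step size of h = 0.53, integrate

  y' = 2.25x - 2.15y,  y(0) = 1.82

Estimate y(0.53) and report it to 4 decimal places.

0.8369

RK4: k1 = f(x_n, y_n); k2 = f(x_n + h/2, y_n + (h/2)·k1); k3 = f(x_n + h/2, y_n + (h/2)·k2); k4 = f(x_n + h, y_n + h·k3); y_{n+1} = y_n + (h/6)·(k1 + 2k2 + 2k3 + k4).
x=0.000000, y=1.820000:
  k1 = f(0.000000, 1.820000) = -3.913000
  k2 = f(0.265000, 0.783055) = -1.087318
  k3 = f(0.265000, 1.531861) = -2.697250
  k4 = f(0.530000, 0.390457) = 0.353017
  y ← 1.820000 + (0.53/6)·(k1 + 2k2 + 2k3 + k4) = 0.836928
y(0.53) ≈ 0.8369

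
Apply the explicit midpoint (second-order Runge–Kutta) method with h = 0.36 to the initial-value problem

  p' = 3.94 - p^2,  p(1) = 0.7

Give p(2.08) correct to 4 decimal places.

1.8543

Midpoint: k1 = f(x_n, p_n); k2 = f(x_n + h/2, p_n + (h/2)·k1); p_{n+1} = p_n + h·k2.
x=1.000000, p=0.700000:
  k1 = f(1.000000, 0.700000) = 3.450000
  k2 = f(1.180000, 1.321000) = 2.194959
  p ← 0.700000 + 0.36·2.194959 = 1.490185
x=1.360000, p=1.490185:
  k1 = f(1.360000, 1.490185) = 1.719348
  k2 = f(1.540000, 1.799668) = 0.701196
  p ← 1.490185 + 0.36·0.701196 = 1.742616
x=1.720000, p=1.742616:
  k1 = f(1.720000, 1.742616) = 0.903291
  k2 = f(1.900000, 1.905208) = 0.310183
  p ← 1.742616 + 0.36·0.310183 = 1.854281
p(2.08) ≈ 1.8543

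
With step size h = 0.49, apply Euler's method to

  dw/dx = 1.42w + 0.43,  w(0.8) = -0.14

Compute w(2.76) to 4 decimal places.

1.0437

Euler: w_{n+1} = w_n + h·f(x_n, w_n).
x=0.800000, w=-0.140000: f=0.231200 → w ← -0.140000 + 0.49·0.231200 = -0.026712
x=1.290000, w=-0.026712: f=0.392069 → w ← -0.026712 + 0.49·0.392069 = 0.165402
x=1.780000, w=0.165402: f=0.664871 → w ← 0.165402 + 0.49·0.664871 = 0.491188
x=2.270000, w=0.491188: f=1.127487 → w ← 0.491188 + 0.49·1.127487 = 1.043657
w(2.76) ≈ 1.0437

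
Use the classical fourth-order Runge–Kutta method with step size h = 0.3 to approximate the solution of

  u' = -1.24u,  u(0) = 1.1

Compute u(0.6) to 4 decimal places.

0.5228

RK4: k1 = f(x_n, u_n); k2 = f(x_n + h/2, u_n + (h/2)·k1); k3 = f(x_n + h/2, u_n + (h/2)·k2); k4 = f(x_n + h, u_n + h·k3); u_{n+1} = u_n + (h/6)·(k1 + 2k2 + 2k3 + k4).
x=0.000000, u=1.100000:
  k1 = f(0.000000, 1.100000) = -1.364000
  k2 = f(0.150000, 0.895400) = -1.110296
  k3 = f(0.150000, 0.933456) = -1.157485
  k4 = f(0.300000, 0.752755) = -0.933416
  u ← 1.100000 + (0.3/6)·(k1 + 2k2 + 2k3 + k4) = 0.758351
x=0.300000, u=0.758351:
  k1 = f(0.300000, 0.758351) = -0.940355
  k2 = f(0.450000, 0.617298) = -0.765449
  k3 = f(0.450000, 0.643534) = -0.797982
  k4 = f(0.600000, 0.518957) = -0.643506
  u ← 0.758351 + (0.3/6)·(k1 + 2k2 + 2k3 + k4) = 0.522815
u(0.6) ≈ 0.5228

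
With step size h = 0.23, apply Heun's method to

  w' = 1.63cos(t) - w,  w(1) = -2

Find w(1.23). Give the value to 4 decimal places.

-1.4523

Heun: k1 = f(t_n, w_n); k2 = f(t_n + h, w_n + h·k1); w_{n+1} = w_n + (h/2)·(k1 + k2).
t=1.000000, w=-2.000000:
  k1 = f(1.000000, -2.000000) = 2.880693
  k2 = f(1.230000, -1.337441) = 1.882248
  w ← -2.000000 + (0.23/2)·(2.880693 + 1.882248) = -1.452262
w(1.23) ≈ -1.4523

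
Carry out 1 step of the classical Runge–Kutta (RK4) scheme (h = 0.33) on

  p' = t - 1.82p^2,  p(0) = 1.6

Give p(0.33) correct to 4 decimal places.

0.8366

RK4: k1 = f(t_n, p_n); k2 = f(t_n + h/2, p_n + (h/2)·k1); k3 = f(t_n + h/2, p_n + (h/2)·k2); k4 = f(t_n + h, p_n + h·k3); p_{n+1} = p_n + (h/6)·(k1 + 2k2 + 2k3 + k4).
t=0.000000, p=1.600000:
  k1 = f(0.000000, 1.600000) = -4.659200
  k2 = f(0.165000, 0.831232) = -1.092523
  k3 = f(0.165000, 1.419734) = -3.503472
  k4 = f(0.330000, 0.443854) = -0.028552
  p ← 1.600000 + (0.33/6)·(k1 + 2k2 + 2k3 + k4) = 0.836614
p(0.33) ≈ 0.8366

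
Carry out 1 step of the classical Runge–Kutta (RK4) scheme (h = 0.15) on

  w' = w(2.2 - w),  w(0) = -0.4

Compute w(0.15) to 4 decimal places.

RK4: k1 = f(t_n, w_n); k2 = f(t_n + h/2, w_n + (h/2)·k1); k3 = f(t_n + h/2, w_n + (h/2)·k2); k4 = f(t_n + h, w_n + h·k3); w_{n+1} = w_n + (h/6)·(k1 + 2k2 + 2k3 + k4).
t=0.000000, w=-0.400000:
  k1 = f(0.000000, -0.400000) = -1.040000
  k2 = f(0.075000, -0.478000) = -1.280084
  k3 = f(0.075000, -0.496006) = -1.337236
  k4 = f(0.150000, -0.600585) = -1.681991
  w ← -0.400000 + (0.15/6)·(k1 + 2k2 + 2k3 + k4) = -0.598916
w(0.15) ≈ -0.5989

-0.5989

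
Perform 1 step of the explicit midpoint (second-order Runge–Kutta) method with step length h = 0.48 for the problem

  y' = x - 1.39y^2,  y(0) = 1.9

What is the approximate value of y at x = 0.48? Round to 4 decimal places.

1.6923

Midpoint: k1 = f(x_n, y_n); k2 = f(x_n + h/2, y_n + (h/2)·k1); y_{n+1} = y_n + h·k2.
x=0.000000, y=1.900000:
  k1 = f(0.000000, 1.900000) = -5.017900
  k2 = f(0.240000, 0.695704) = -0.432766
  y ← 1.900000 + 0.48·(-0.432766) = 1.692272
y(0.48) ≈ 1.6923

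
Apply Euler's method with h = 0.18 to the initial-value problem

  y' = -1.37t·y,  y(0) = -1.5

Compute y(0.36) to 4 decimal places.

Euler: y_{n+1} = y_n + h·f(t_n, y_n).
t=0.000000, y=-1.500000: f=0.000000 → y ← -1.500000 + 0.18·0.000000 = -1.500000
t=0.180000, y=-1.500000: f=0.369900 → y ← -1.500000 + 0.18·0.369900 = -1.433418
y(0.36) ≈ -1.4334

-1.4334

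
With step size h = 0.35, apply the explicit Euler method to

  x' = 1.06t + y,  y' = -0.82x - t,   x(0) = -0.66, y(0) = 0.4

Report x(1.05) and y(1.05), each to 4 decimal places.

Euler on (x,y): x_{n+1} = x_n + h·x', y_{n+1} = y_n + h·y'.
0.000000: (-0.660000, 0.400000); f=(0.400000, 0.541200) → (-0.520000, 0.589420)
0.350000: (-0.520000, 0.589420); f=(0.960420, 0.076400) → (-0.183853, 0.616160)
0.700000: (-0.183853, 0.616160); f=(1.358160, -0.549241) → (0.291503, 0.423926)
(x(1.05), y(1.05)) ≈ (0.2915, 0.4239)

0.2915, 0.4239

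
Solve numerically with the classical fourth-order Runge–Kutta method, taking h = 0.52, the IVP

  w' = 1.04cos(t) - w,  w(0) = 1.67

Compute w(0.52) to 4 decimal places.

RK4: k1 = f(t_n, w_n); k2 = f(t_n + h/2, w_n + (h/2)·k1); k3 = f(t_n + h/2, w_n + (h/2)·k2); k4 = f(t_n + h, w_n + h·k3); w_{n+1} = w_n + (h/6)·(k1 + 2k2 + 2k3 + k4).
t=0.000000, w=1.670000:
  k1 = f(0.000000, 1.670000) = -0.630000
  k2 = f(0.260000, 1.506200) = -0.501154
  k3 = f(0.260000, 1.539700) = -0.534654
  k4 = f(0.520000, 1.391980) = -0.489448
  w ← 1.670000 + (0.52/6)·(k1 + 2k2 + 2k3 + k4) = 1.393441
w(0.52) ≈ 1.3934

1.3934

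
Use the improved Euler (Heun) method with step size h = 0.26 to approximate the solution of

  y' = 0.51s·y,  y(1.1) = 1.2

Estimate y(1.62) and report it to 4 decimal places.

Heun: k1 = f(s_n, y_n); k2 = f(s_n + h, y_n + h·k1); y_{n+1} = y_n + (h/2)·(k1 + k2).
s=1.100000, y=1.200000:
  k1 = f(1.100000, 1.200000) = 0.673200
  k2 = f(1.360000, 1.375032) = 0.953722
  y ← 1.200000 + (0.26/2)·(0.673200 + 0.953722) = 1.411500
s=1.360000, y=1.411500:
  k1 = f(1.360000, 1.411500) = 0.979016
  k2 = f(1.620000, 1.666044) = 1.376486
  y ← 1.411500 + (0.26/2)·(0.979016 + 1.376486) = 1.717715
y(1.62) ≈ 1.7177

1.7177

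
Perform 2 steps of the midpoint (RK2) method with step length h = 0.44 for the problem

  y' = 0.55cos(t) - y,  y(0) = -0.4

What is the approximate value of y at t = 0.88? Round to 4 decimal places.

Midpoint: k1 = f(t_n, y_n); k2 = f(t_n + h/2, y_n + (h/2)·k1); y_{n+1} = y_n + h·k2.
t=0.000000, y=-0.400000:
  k1 = f(0.000000, -0.400000) = 0.950000
  k2 = f(0.220000, -0.191000) = 0.727744
  y ← -0.400000 + 0.44·0.727744 = -0.079793
t=0.440000, y=-0.079793:
  k1 = f(0.440000, -0.079793) = 0.577406
  k2 = f(0.660000, 0.047237) = 0.387259
  y ← -0.079793 + 0.44·0.387259 = 0.090601
y(0.88) ≈ 0.0906

0.0906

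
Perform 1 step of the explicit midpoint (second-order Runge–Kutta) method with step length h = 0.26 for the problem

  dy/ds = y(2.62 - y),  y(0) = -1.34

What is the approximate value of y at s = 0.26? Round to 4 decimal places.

-3.7940

Midpoint: k1 = f(s_n, y_n); k2 = f(s_n + h/2, y_n + (h/2)·k1); y_{n+1} = y_n + h·k2.
s=0.000000, y=-1.340000:
  k1 = f(0.000000, -1.340000) = -5.306400
  k2 = f(0.130000, -2.029832) = -9.438378
  y ← -1.340000 + 0.26·(-9.438378) = -3.793978
y(0.26) ≈ -3.7940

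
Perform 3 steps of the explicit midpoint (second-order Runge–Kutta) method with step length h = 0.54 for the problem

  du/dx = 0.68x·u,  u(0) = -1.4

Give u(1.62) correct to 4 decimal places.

Midpoint: k1 = f(x_n, u_n); k2 = f(x_n + h/2, u_n + (h/2)·k1); u_{n+1} = u_n + h·k2.
x=0.000000, u=-1.400000:
  k1 = f(0.000000, -1.400000) = 0.000000
  k2 = f(0.270000, -1.400000) = -0.257040
  u ← -1.400000 + 0.54·(-0.257040) = -1.538802
x=0.540000, u=-1.538802:
  k1 = f(0.540000, -1.538802) = -0.565048
  k2 = f(0.810000, -1.691365) = -0.931604
  u ← -1.538802 + 0.54·(-0.931604) = -2.041868
x=1.080000, u=-2.041868:
  k1 = f(1.080000, -2.041868) = -1.499548
  k2 = f(1.350000, -2.446745) = -2.246112
  u ← -2.041868 + 0.54·(-2.246112) = -3.254768
u(1.62) ≈ -3.2548

-3.2548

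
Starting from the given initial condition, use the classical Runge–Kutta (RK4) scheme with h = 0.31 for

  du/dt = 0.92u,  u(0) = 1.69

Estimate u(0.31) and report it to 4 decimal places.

2.2477

RK4: k1 = f(t_n, u_n); k2 = f(t_n + h/2, u_n + (h/2)·k1); k3 = f(t_n + h/2, u_n + (h/2)·k2); k4 = f(t_n + h, u_n + h·k3); u_{n+1} = u_n + (h/6)·(k1 + 2k2 + 2k3 + k4).
t=0.000000, u=1.690000:
  k1 = f(0.000000, 1.690000) = 1.554800
  k2 = f(0.155000, 1.930994) = 1.776514
  k3 = f(0.155000, 1.965360) = 1.808131
  k4 = f(0.310000, 2.250521) = 2.070479
  u ← 1.690000 + (0.31/6)·(k1 + 2k2 + 2k3 + k4) = 2.247719
u(0.31) ≈ 2.2477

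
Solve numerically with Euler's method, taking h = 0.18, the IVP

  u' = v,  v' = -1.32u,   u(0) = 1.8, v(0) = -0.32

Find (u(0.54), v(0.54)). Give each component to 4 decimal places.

1.3987, -1.5437

Euler on (u,v): u_{n+1} = u_n + h·u', v_{n+1} = v_n + h·v'.
0.000000: (1.800000, -0.320000); f=(-0.320000, -2.376000) → (1.742400, -0.747680)
0.180000: (1.742400, -0.747680); f=(-0.747680, -2.299968) → (1.607818, -1.161674)
0.360000: (1.607818, -1.161674); f=(-1.161674, -2.122319) → (1.398716, -1.543692)
(u(0.54), v(0.54)) ≈ (1.3987, -1.5437)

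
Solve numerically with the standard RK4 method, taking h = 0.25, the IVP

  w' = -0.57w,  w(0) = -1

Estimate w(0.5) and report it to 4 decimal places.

RK4: k1 = f(s_n, w_n); k2 = f(s_n + h/2, w_n + (h/2)·k1); k3 = f(s_n + h/2, w_n + (h/2)·k2); k4 = f(s_n + h, w_n + h·k3); w_{n+1} = w_n + (h/6)·(k1 + 2k2 + 2k3 + k4).
s=0.000000, w=-1.000000:
  k1 = f(0.000000, -1.000000) = 0.570000
  k2 = f(0.125000, -0.928750) = 0.529387
  k3 = f(0.125000, -0.933827) = 0.532281
  k4 = f(0.250000, -0.866930) = 0.494150
  w ← -1.000000 + (0.25/6)·(k1 + 2k2 + 2k3 + k4) = -0.867188
s=0.250000, w=-0.867188:
  k1 = f(0.250000, -0.867188) = 0.494297
  k2 = f(0.375000, -0.805401) = 0.459079
  k3 = f(0.375000, -0.809803) = 0.461588
  k4 = f(0.500000, -0.751791) = 0.428521
  w ← -0.867188 + (0.25/6)·(k1 + 2k2 + 2k3 + k4) = -0.752015
w(0.5) ≈ -0.7520

-0.7520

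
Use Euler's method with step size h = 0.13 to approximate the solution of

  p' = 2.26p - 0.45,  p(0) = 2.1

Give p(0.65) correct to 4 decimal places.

7.0903

Euler: p_{n+1} = p_n + h·f(t_n, p_n).
t=0.000000, p=2.100000: f=4.296000 → p ← 2.100000 + 0.13·4.296000 = 2.658480
t=0.130000, p=2.658480: f=5.558165 → p ← 2.658480 + 0.13·5.558165 = 3.381041
t=0.260000, p=3.381041: f=7.191154 → p ← 3.381041 + 0.13·7.191154 = 4.315891
t=0.390000, p=4.315891: f=9.303915 → p ← 4.315891 + 0.13·9.303915 = 5.525400
t=0.520000, p=5.525400: f=12.037405 → p ← 5.525400 + 0.13·12.037405 = 7.090263
p(0.65) ≈ 7.0903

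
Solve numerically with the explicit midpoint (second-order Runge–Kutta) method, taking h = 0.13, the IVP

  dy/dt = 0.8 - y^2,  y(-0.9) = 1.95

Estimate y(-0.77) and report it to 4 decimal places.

1.6537

Midpoint: k1 = f(t_n, y_n); k2 = f(t_n + h/2, y_n + (h/2)·k1); y_{n+1} = y_n + h·k2.
t=-0.900000, y=1.950000:
  k1 = f(-0.900000, 1.950000) = -3.002500
  k2 = f(-0.835000, 1.754838) = -2.279455
  y ← 1.950000 + 0.13·(-2.279455) = 1.653671
y(-0.77) ≈ 1.6537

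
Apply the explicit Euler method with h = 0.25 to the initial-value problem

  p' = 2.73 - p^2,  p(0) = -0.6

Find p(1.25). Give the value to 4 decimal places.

1.6295

Euler: p_{n+1} = p_n + h·f(s_n, p_n).
s=0.000000, p=-0.600000: f=2.370000 → p ← -0.600000 + 0.25·2.370000 = -0.007500
s=0.250000, p=-0.007500: f=2.729944 → p ← -0.007500 + 0.25·2.729944 = 0.674986
s=0.500000, p=0.674986: f=2.274394 → p ← 0.674986 + 0.25·2.274394 = 1.243584
s=0.750000, p=1.243584: f=1.183498 → p ← 1.243584 + 0.25·1.183498 = 1.539459
s=1.000000, p=1.539459: f=0.360066 → p ← 1.539459 + 0.25·0.360066 = 1.629475
p(1.25) ≈ 1.6295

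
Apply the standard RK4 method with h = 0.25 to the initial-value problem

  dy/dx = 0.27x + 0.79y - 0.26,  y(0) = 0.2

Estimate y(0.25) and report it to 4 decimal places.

0.1808

RK4: k1 = f(x_n, y_n); k2 = f(x_n + h/2, y_n + (h/2)·k1); k3 = f(x_n + h/2, y_n + (h/2)·k2); k4 = f(x_n + h, y_n + h·k3); y_{n+1} = y_n + (h/6)·(k1 + 2k2 + 2k3 + k4).
x=0.000000, y=0.200000:
  k1 = f(0.000000, 0.200000) = -0.102000
  k2 = f(0.125000, 0.187250) = -0.078322
  k3 = f(0.125000, 0.190210) = -0.075984
  k4 = f(0.250000, 0.181004) = -0.049507
  y ← 0.200000 + (0.25/6)·(k1 + 2k2 + 2k3 + k4) = 0.180828
y(0.25) ≈ 0.1808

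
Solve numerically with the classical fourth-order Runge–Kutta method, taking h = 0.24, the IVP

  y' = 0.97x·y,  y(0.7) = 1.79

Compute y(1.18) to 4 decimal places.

2.7728

RK4: k1 = f(x_n, y_n); k2 = f(x_n + h/2, y_n + (h/2)·k1); k3 = f(x_n + h/2, y_n + (h/2)·k2); k4 = f(x_n + h, y_n + h·k3); y_{n+1} = y_n + (h/6)·(k1 + 2k2 + 2k3 + k4).
x=0.700000, y=1.790000:
  k1 = f(0.700000, 1.790000) = 1.215410
  k2 = f(0.820000, 1.935849) = 1.539774
  k3 = f(0.820000, 1.974773) = 1.570734
  k4 = f(0.940000, 2.166976) = 1.975849
  y ← 1.790000 + (0.24/6)·(k1 + 2k2 + 2k3 + k4) = 2.166491
x=0.940000, y=2.166491:
  k1 = f(0.940000, 2.166491) = 1.975407
  k2 = f(1.060000, 2.403540) = 2.471320
  k3 = f(1.060000, 2.463049) = 2.532507
  k4 = f(1.180000, 2.774293) = 3.175456
  y ← 2.166491 + (0.24/6)·(k1 + 2k2 + 2k3 + k4) = 2.772832
y(1.18) ≈ 2.7728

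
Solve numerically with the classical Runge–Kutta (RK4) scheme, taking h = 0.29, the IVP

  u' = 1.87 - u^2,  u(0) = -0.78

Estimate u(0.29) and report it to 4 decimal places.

RK4: k1 = f(x_n, u_n); k2 = f(x_n + h/2, u_n + (h/2)·k1); k3 = f(x_n + h/2, u_n + (h/2)·k2); k4 = f(x_n + h, u_n + h·k3); u_{n+1} = u_n + (h/6)·(k1 + 2k2 + 2k3 + k4).
x=0.000000, u=-0.780000:
  k1 = f(0.000000, -0.780000) = 1.261600
  k2 = f(0.145000, -0.597068) = 1.513510
  k3 = f(0.145000, -0.560541) = 1.555794
  k4 = f(0.290000, -0.328820) = 1.761878
  u ← -0.780000 + (0.29/6)·(k1 + 2k2 + 2k3 + k4) = -0.337166
u(0.29) ≈ -0.3372

-0.3372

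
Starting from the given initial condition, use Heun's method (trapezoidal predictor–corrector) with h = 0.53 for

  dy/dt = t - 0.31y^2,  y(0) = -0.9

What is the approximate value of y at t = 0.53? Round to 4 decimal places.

Heun: k1 = f(t_n, y_n); k2 = f(t_n + h, y_n + h·k1); y_{n+1} = y_n + (h/2)·(k1 + k2).
t=0.000000, y=-0.900000:
  k1 = f(0.000000, -0.900000) = -0.251100
  k2 = f(0.530000, -1.033083) = 0.199149
  y ← -0.900000 + (0.53/2)·(-0.251100 + 0.199149) = -0.913767
y(0.53) ≈ -0.9138

-0.9138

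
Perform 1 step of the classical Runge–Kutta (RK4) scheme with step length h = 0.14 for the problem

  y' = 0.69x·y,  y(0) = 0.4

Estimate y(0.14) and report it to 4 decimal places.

0.4027

RK4: k1 = f(x_n, y_n); k2 = f(x_n + h/2, y_n + (h/2)·k1); k3 = f(x_n + h/2, y_n + (h/2)·k2); k4 = f(x_n + h, y_n + h·k3); y_{n+1} = y_n + (h/6)·(k1 + 2k2 + 2k3 + k4).
x=0.000000, y=0.400000:
  k1 = f(0.000000, 0.400000) = 0.000000
  k2 = f(0.070000, 0.400000) = 0.019320
  k3 = f(0.070000, 0.401352) = 0.019385
  k4 = f(0.140000, 0.402714) = 0.038902
  y ← 0.400000 + (0.14/6)·(k1 + 2k2 + 2k3 + k4) = 0.402714
y(0.14) ≈ 0.4027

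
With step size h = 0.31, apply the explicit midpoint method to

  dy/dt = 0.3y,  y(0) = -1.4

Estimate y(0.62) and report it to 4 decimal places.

-1.6858

Midpoint: k1 = f(t_n, y_n); k2 = f(t_n + h/2, y_n + (h/2)·k1); y_{n+1} = y_n + h·k2.
t=0.000000, y=-1.400000:
  k1 = f(0.000000, -1.400000) = -0.420000
  k2 = f(0.155000, -1.465100) = -0.439530
  y ← -1.400000 + 0.31·(-0.439530) = -1.536254
t=0.310000, y=-1.536254:
  k1 = f(0.310000, -1.536254) = -0.460876
  k2 = f(0.465000, -1.607690) = -0.482307
  y ← -1.536254 + 0.31·(-0.482307) = -1.685769
y(0.62) ≈ -1.6858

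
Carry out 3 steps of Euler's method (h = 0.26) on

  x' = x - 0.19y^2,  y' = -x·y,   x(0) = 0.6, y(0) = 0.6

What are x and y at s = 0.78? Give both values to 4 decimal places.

Euler on (x,y): x_{n+1} = x_n + h·x', y_{n+1} = y_n + h·y'.
0.000000: (0.600000, 0.600000); f=(0.531600, -0.360000) → (0.738216, 0.506400)
0.260000: (0.738216, 0.506400); f=(0.689492, -0.373833) → (0.917484, 0.409204)
0.520000: (0.917484, 0.409204); f=(0.885669, -0.375438) → (1.147758, 0.311590)
(x(0.78), y(0.78)) ≈ (1.1478, 0.3116)

1.1478, 0.3116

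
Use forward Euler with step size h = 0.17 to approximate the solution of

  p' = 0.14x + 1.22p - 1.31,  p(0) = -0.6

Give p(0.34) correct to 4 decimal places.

Euler: p_{n+1} = p_n + h·f(x_n, p_n).
x=0.000000, p=-0.600000: f=-2.042000 → p ← -0.600000 + 0.17·(-2.042000) = -0.947140
x=0.170000, p=-0.947140: f=-2.441711 → p ← -0.947140 + 0.17·(-2.441711) = -1.362231
p(0.34) ≈ -1.3622

-1.3622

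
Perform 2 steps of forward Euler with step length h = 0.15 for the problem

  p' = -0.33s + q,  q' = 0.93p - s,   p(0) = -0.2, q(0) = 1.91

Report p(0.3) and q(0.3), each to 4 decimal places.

Euler on (p,q): p_{n+1} = p_n + h·p', q_{n+1} = q_n + h·q'.
0.000000: (-0.200000, 1.910000); f=(1.910000, -0.186000) → (0.086500, 1.882100)
0.150000: (0.086500, 1.882100); f=(1.832600, -0.069555) → (0.361390, 1.871667)
(p(0.3), q(0.3)) ≈ (0.3614, 1.8717)

0.3614, 1.8717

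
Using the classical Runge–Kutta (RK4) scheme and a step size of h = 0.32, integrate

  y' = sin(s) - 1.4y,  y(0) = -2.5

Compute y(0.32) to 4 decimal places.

RK4: k1 = f(s_n, y_n); k2 = f(s_n + h/2, y_n + (h/2)·k1); k3 = f(s_n + h/2, y_n + (h/2)·k2); k4 = f(s_n + h, y_n + h·k3); y_{n+1} = y_n + (h/6)·(k1 + 2k2 + 2k3 + k4).
s=0.000000, y=-2.500000:
  k1 = f(0.000000, -2.500000) = 3.500000
  k2 = f(0.160000, -1.940000) = 2.875318
  k3 = f(0.160000, -2.039949) = 3.015247
  k4 = f(0.320000, -1.535121) = 2.463736
  y ← -2.500000 + (0.32/6)·(k1 + 2k2 + 2k3 + k4) = -1.553607
y(0.32) ≈ -1.5536

-1.5536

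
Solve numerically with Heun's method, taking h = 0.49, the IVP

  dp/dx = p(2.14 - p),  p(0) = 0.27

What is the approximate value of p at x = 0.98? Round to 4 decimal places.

1.1060

Heun: k1 = f(x_n, p_n); k2 = f(x_n + h, p_n + h·k1); p_{n+1} = p_n + (h/2)·(k1 + k2).
x=0.000000, p=0.270000:
  k1 = f(0.000000, 0.270000) = 0.504900
  k2 = f(0.490000, 0.517401) = 0.839534
  p ← 0.270000 + (0.49/2)·(0.504900 + 0.839534) = 0.599386
x=0.490000, p=0.599386:
  k1 = f(0.490000, 0.599386) = 0.923423
  k2 = f(0.980000, 1.051864) = 1.144571
  p ← 0.599386 + (0.49/2)·(0.923423 + 1.144571) = 1.106045
p(0.98) ≈ 1.1060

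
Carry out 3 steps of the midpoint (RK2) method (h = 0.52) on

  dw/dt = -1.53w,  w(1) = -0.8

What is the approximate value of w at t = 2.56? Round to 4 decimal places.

-0.1131

Midpoint: k1 = f(t_n, w_n); k2 = f(t_n + h/2, w_n + (h/2)·k1); w_{n+1} = w_n + h·k2.
t=1.000000, w=-0.800000:
  k1 = f(1.000000, -0.800000) = 1.224000
  k2 = f(1.260000, -0.481760) = 0.737093
  w ← -0.800000 + 0.52·0.737093 = -0.416712
t=1.520000, w=-0.416712:
  k1 = f(1.520000, -0.416712) = 0.637569
  k2 = f(1.780000, -0.250944) = 0.383944
  w ← -0.416712 + 0.52·0.383944 = -0.217061
t=2.040000, w=-0.217061:
  k1 = f(2.040000, -0.217061) = 0.332103
  k2 = f(2.300000, -0.130714) = 0.199992
  w ← -0.217061 + 0.52·0.199992 = -0.113065
w(2.56) ≈ -0.1131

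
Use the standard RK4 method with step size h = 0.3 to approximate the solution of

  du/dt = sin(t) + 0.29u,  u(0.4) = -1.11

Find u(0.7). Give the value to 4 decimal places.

-1.0483

RK4: k1 = f(t_n, u_n); k2 = f(t_n + h/2, u_n + (h/2)·k1); k3 = f(t_n + h/2, u_n + (h/2)·k2); k4 = f(t_n + h, u_n + h·k3); u_{n+1} = u_n + (h/6)·(k1 + 2k2 + 2k3 + k4).
t=0.400000, u=-1.110000:
  k1 = f(0.400000, -1.110000) = 0.067518
  k2 = f(0.550000, -1.099872) = 0.203724
  k3 = f(0.550000, -1.079441) = 0.209649
  k4 = f(0.700000, -1.047105) = 0.340557
  u ← -1.110000 + (0.3/6)·(k1 + 2k2 + 2k3 + k4) = -1.048259
u(0.7) ≈ -1.0483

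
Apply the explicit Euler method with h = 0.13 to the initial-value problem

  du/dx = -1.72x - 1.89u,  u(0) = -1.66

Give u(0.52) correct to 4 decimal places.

Euler: u_{n+1} = u_n + h·f(x_n, u_n).
x=0.000000, u=-1.660000: f=3.137400 → u ← -1.660000 + 0.13·3.137400 = -1.252138
x=0.130000, u=-1.252138: f=2.142941 → u ← -1.252138 + 0.13·2.142941 = -0.973556
x=0.260000, u=-0.973556: f=1.392820 → u ← -0.973556 + 0.13·1.392820 = -0.792489
x=0.390000, u=-0.792489: f=0.827004 → u ← -0.792489 + 0.13·0.827004 = -0.684978
u(0.52) ≈ -0.6850

-0.6850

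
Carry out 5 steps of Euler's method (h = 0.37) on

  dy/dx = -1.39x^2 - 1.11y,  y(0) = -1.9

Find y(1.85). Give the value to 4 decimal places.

Euler: y_{n+1} = y_n + h·f(x_n, y_n).
x=0.000000, y=-1.900000: f=2.109000 → y ← -1.900000 + 0.37·2.109000 = -1.119670
x=0.370000, y=-1.119670: f=1.052543 → y ← -1.119670 + 0.37·1.052543 = -0.730229
x=0.740000, y=-0.730229: f=0.049390 → y ← -0.730229 + 0.37·0.049390 = -0.711955
x=1.110000, y=-0.711955: f=-0.922349 → y ← -0.711955 + 0.37·(-0.922349) = -1.053224
x=1.480000, y=-1.053224: f=-1.875577 → y ← -1.053224 + 0.37·(-1.875577) = -1.747188
y(1.85) ≈ -1.7472

-1.7472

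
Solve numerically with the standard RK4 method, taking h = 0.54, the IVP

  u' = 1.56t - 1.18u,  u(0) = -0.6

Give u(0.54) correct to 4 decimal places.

-0.1309

RK4: k1 = f(t_n, u_n); k2 = f(t_n + h/2, u_n + (h/2)·k1); k3 = f(t_n + h/2, u_n + (h/2)·k2); k4 = f(t_n + h, u_n + h·k3); u_{n+1} = u_n + (h/6)·(k1 + 2k2 + 2k3 + k4).
t=0.000000, u=-0.600000:
  k1 = f(0.000000, -0.600000) = 0.708000
  k2 = f(0.270000, -0.408840) = 0.903631
  k3 = f(0.270000, -0.356020) = 0.841303
  k4 = f(0.540000, -0.145696) = 1.014322
  u ← -0.600000 + (0.54/6)·(k1 + 2k2 + 2k3 + k4) = -0.130903
u(0.54) ≈ -0.1309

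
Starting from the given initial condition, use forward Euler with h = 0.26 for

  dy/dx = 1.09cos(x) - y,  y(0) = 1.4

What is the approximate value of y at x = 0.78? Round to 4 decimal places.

1.1711

Euler: y_{n+1} = y_n + h·f(x_n, y_n).
x=0.000000, y=1.400000: f=-0.310000 → y ← 1.400000 + 0.26·(-0.310000) = 1.319400
x=0.260000, y=1.319400: f=-0.266035 → y ← 1.319400 + 0.26·(-0.266035) = 1.250231
x=0.520000, y=1.250231: f=-0.304308 → y ← 1.250231 + 0.26·(-0.304308) = 1.171111
y(0.78) ≈ 1.1711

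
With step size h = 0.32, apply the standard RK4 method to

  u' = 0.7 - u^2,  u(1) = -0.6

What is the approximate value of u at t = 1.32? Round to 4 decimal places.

RK4: k1 = f(t_n, u_n); k2 = f(t_n + h/2, u_n + (h/2)·k1); k3 = f(t_n + h/2, u_n + (h/2)·k2); k4 = f(t_n + h, u_n + h·k3); u_{n+1} = u_n + (h/6)·(k1 + 2k2 + 2k3 + k4).
t=1.000000, u=-0.600000:
  k1 = f(1.000000, -0.600000) = 0.340000
  k2 = f(1.160000, -0.545600) = 0.402321
  k3 = f(1.160000, -0.535629) = 0.413102
  k4 = f(1.320000, -0.467807) = 0.481156
  u ← -0.600000 + (0.32/6)·(k1 + 2k2 + 2k3 + k4) = -0.469227
u(1.32) ≈ -0.4692

-0.4692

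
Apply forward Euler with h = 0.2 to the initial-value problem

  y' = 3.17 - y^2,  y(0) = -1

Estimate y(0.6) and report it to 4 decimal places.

Euler: y_{n+1} = y_n + h·f(t_n, y_n).
t=0.000000, y=-1.000000: f=2.170000 → y ← -1.000000 + 0.2·2.170000 = -0.566000
t=0.200000, y=-0.566000: f=2.849644 → y ← -0.566000 + 0.2·2.849644 = 0.003929
t=0.400000, y=0.003929: f=3.169985 → y ← 0.003929 + 0.2·3.169985 = 0.637926
y(0.6) ≈ 0.6379

0.6379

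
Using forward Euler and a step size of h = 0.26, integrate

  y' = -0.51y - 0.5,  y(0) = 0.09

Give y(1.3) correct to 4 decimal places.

-0.4548

Euler: y_{n+1} = y_n + h·f(t_n, y_n).
t=0.000000, y=0.090000: f=-0.545900 → y ← 0.090000 + 0.26·(-0.545900) = -0.051934
t=0.260000, y=-0.051934: f=-0.473514 → y ← -0.051934 + 0.26·(-0.473514) = -0.175048
t=0.520000, y=-0.175048: f=-0.410726 → y ← -0.175048 + 0.26·(-0.410726) = -0.281836
t=0.780000, y=-0.281836: f=-0.356264 → y ← -0.281836 + 0.26·(-0.356264) = -0.374465
t=1.040000, y=-0.374465: f=-0.309023 → y ← -0.374465 + 0.26·(-0.309023) = -0.454811
y(1.3) ≈ -0.4548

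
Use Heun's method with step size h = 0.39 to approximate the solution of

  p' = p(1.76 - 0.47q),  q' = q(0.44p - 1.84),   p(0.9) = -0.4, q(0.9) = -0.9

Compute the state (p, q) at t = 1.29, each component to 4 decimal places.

Heun on (p,q): k1 = f(t_n, state_n); k2 = f(t_n + h, state_n + h·k1); state_{n+1} = state_n + (h/2)·(k1 + k2).
0.900000: (-0.400000, -0.900000)
  k1 = (-0.873200, 1.814400)
  predictor → (-0.740548, -0.192384)
  k2 = (-1.370325, 0.416673)
  → (-0.837487, -0.464941)
(p(1.29), q(1.29)) ≈ (-0.8375, -0.4649)

-0.8375, -0.4649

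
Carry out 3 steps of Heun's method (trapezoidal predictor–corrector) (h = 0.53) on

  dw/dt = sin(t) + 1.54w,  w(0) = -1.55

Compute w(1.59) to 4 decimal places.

Heun: k1 = f(t_n, w_n); k2 = f(t_n + h, w_n + h·k1); w_{n+1} = w_n + (h/2)·(k1 + k2).
t=0.000000, w=-1.550000:
  k1 = f(0.000000, -1.550000) = -2.387000
  k2 = f(0.530000, -2.815110) = -3.829736
  w ← -1.550000 + (0.53/2)·(-2.387000 + (-3.829736)) = -3.197435
t=0.530000, w=-3.197435:
  k1 = f(0.530000, -3.197435) = -4.418517
  k2 = f(1.060000, -5.539249) = -7.658088
  w ← -3.197435 + (0.53/2)·(-4.418517 + (-7.658088)) = -6.397735
t=1.060000, w=-6.397735:
  k1 = f(1.060000, -6.397735) = -8.980157
  k2 = f(1.590000, -11.157218) = -16.182301
  w ← -6.397735 + (0.53/2)·(-8.980157 + (-16.182301)) = -13.065786
w(1.59) ≈ -13.0658

-13.0658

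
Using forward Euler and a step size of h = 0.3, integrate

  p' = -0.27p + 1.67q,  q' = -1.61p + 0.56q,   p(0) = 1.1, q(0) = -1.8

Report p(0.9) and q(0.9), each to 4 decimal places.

-2.6880, -3.0656

Euler on (p,q): p_{n+1} = p_n + h·p', q_{n+1} = q_n + h·q'.
0.000000: (1.100000, -1.800000); f=(-3.303000, -2.779000) → (0.109100, -2.633700)
0.300000: (0.109100, -2.633700); f=(-4.427736, -1.650523) → (-1.219221, -3.128857)
0.600000: (-1.219221, -3.128857); f=(-4.896001, 0.210786) → (-2.688021, -3.065621)
(p(0.9), q(0.9)) ≈ (-2.6880, -3.0656)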